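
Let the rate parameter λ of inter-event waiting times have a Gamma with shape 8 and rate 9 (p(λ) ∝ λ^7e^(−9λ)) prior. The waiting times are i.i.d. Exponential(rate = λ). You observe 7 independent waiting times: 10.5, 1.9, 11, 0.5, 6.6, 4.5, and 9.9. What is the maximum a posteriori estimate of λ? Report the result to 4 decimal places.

λ̂_MAP = 0.2597

The Exponential(rate=λ) likelihood is ∝ λ^n e^(−λΣtᵢ). Here n = 7 and Σtᵢ = 10.5 + 1.9 + 11 + 0.5 + 6.6 + 4.5 + 9.9 = 44.9.
Posterior ∝ λ^7e^(−9λ) · λ^7e^(−44.9λ) = λ^14e^(−53.9λ), i.e. Gamma(15, 53.9).
Mode = (a−1)/b = 14/53.9 ≈ 0.2597.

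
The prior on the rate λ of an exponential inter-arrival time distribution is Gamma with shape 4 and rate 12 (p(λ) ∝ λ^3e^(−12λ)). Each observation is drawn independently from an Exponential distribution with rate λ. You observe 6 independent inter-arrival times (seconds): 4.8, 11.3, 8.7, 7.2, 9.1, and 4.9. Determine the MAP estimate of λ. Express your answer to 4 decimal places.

The Exponential(rate=λ) likelihood is ∝ λ^n e^(−λΣtᵢ). Here n = 6 and Σtᵢ = 4.8 + 11.3 + 8.7 + 7.2 + 9.1 + 4.9 = 46.
Posterior ∝ λ^3e^(−12λ) · λ^6e^(−46λ) = λ^9e^(−58λ), i.e. Gamma(10, 58).
Mode = (a−1)/b = 9/58 ≈ 0.1552.

λ̂_MAP = 0.1552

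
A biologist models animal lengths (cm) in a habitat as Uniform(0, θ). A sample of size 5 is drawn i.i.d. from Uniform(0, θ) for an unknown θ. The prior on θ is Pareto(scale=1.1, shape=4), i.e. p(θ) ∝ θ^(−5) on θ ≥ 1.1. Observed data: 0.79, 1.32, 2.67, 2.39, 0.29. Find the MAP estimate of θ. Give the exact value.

The Uniform(0, θ) likelihood is θ^(−n) for θ ≥ max(xᵢ), zero otherwise. Here max(xᵢ) = 2.67.
Posterior ∝ θ^(−5) · θ^(−5) = θ^(−10) on θ ≥ max(1.1, 2.67) = 2.67.
This density is strictly decreasing in θ, so the posterior mode lies at the lower boundary of the support.

θ̂_MAP = 2.67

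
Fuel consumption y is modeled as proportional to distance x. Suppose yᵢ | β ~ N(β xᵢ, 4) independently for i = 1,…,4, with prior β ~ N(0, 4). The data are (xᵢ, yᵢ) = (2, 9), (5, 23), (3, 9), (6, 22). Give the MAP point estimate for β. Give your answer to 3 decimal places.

log p(β | y) = −Σ(yᵢ − βxᵢ)²/(2·4) − β²/(2·4) + const.
Setting the derivative to zero: Σxᵢ(yᵢ − βxᵢ)/4 − β/4 = 0, so β = Σxᵢyᵢ / (Σxᵢ² + σ²/τ²).
Σxᵢyᵢ = 2·9 + 5·23 + 3·9 + 6·22 = 292; Σxᵢ² = 74; σ²/τ² = 1.
β̂_MAP = 292 / (74 + 1) = 292/75 ≈ 3.893.

β̂_MAP = 3.893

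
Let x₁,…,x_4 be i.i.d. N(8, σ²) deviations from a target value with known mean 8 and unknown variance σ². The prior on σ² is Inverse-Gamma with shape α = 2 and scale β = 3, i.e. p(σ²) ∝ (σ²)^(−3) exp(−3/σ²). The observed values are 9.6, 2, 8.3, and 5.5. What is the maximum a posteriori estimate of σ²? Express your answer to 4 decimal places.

σ̂²_MAP = 5.0900

Sum of squared deviations about the known mean: SS = (9.6−8)² + (2−8)² + (8.3−8)² + (5.5−8)² = 44.9.
The Normal likelihood contributes (σ²)^(−n/2) exp(−SS/(2σ²)), so the posterior is Inverse-Gamma(α + n/2, β + SS/2) = Inverse-Gamma(4, 25.45).
The mode of Inverse-Gamma(a, b) is b/(a+1) = 25.45/5 ≈ 5.0900.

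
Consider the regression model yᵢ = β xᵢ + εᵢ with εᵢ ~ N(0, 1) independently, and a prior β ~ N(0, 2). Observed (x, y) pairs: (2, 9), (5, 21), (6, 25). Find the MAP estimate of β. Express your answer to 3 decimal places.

log p(β | y) = −Σ(yᵢ − βxᵢ)²/(2·1) − β²/(2·2) + const.
Setting the derivative to zero: Σxᵢ(yᵢ − βxᵢ)/1 − β/2 = 0, so β = Σxᵢyᵢ / (Σxᵢ² + σ²/τ²).
Σxᵢyᵢ = 2·9 + 5·21 + 6·25 = 273; Σxᵢ² = 65; σ²/τ² = 0.5.
β̂_MAP = 273 / (65 + 0.5) = 273/65.5 ≈ 4.168.

β̂_MAP = 4.168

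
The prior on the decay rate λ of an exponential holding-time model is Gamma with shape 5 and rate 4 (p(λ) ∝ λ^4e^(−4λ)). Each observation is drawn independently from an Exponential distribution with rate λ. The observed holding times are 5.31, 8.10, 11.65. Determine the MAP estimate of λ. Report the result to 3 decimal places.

The Exponential(rate=λ) likelihood is ∝ λ^n e^(−λΣtᵢ). Here n = 3 and Σtᵢ = 5.31 + 8.10 + 11.65 = 25.06.
Posterior ∝ λ^4e^(−4λ) · λ^3e^(−25.06λ) = λ^7e^(−29.06λ), i.e. Gamma(8, 29.06).
Mode = (a−1)/b = 7/29.06 ≈ 0.241.

λ̂_MAP = 0.241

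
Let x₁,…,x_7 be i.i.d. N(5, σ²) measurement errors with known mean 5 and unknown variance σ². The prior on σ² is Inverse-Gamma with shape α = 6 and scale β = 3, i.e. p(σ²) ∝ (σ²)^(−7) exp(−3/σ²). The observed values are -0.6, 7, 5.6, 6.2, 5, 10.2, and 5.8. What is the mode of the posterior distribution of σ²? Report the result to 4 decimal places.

Sum of squared deviations about the known mean: SS = (-0.6−5)² + (7−5)² + (5.6−5)² + (6.2−5)² + (5−5)² + (10.2−5)² + (5.8−5)² = 64.84.
The Normal likelihood contributes (σ²)^(−n/2) exp(−SS/(2σ²)), so the posterior is Inverse-Gamma(α + n/2, β + SS/2) = Inverse-Gamma(9.5, 35.42).
The mode of Inverse-Gamma(a, b) is b/(a+1) = 35.42/10.5 ≈ 3.3733.

σ̂²_MAP = 3.3733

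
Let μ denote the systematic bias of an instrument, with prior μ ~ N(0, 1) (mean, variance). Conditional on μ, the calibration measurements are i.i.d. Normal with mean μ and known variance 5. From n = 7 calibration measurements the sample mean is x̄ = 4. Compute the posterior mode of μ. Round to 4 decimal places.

μ̂_MAP = 2.3333

n = 7, x̄ = 4.
For a Normal prior and Normal likelihood with known variance, the posterior is Normal; its mode equals its mean, the precision-weighted average.
Prior precision 1/σ₀² = 1/1 = 1; data precision n/σ² = 7/5 = 1.4.
μ̂ = (1·0 + 1.4·4) / (1 + 1.4) = 5.6/2.4 = 7/3 ≈ 2.3333.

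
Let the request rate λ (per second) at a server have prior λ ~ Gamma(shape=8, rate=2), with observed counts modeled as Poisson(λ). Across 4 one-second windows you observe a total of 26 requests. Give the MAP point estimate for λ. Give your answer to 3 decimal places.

Σxᵢ = 26, n = 4.
Posterior ∝ λ^7e^(−2λ) · λ^26e^(−4λ) = λ^33e^(−6λ), i.e. Gamma(shape=34, rate=6).
The mode of a Gamma(a, b) with a ≥ 1 (shape–rate) is (a−1)/b = 33/6 ≈ 5.500.

λ̂_MAP = 5.500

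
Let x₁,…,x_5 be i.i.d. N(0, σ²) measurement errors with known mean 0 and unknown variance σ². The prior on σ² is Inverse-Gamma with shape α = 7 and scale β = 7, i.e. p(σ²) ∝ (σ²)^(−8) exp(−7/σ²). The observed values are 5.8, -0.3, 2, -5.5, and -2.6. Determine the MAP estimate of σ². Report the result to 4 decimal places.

Sum of squared deviations about the known mean: SS = (5.8−0)² + (-0.3−0)² + (2−0)² + (-5.5−0)² + (-2.6−0)² = 74.74.
The Normal likelihood contributes (σ²)^(−n/2) exp(−SS/(2σ²)), so the posterior is Inverse-Gamma(α + n/2, β + SS/2) = Inverse-Gamma(9.5, 44.37).
The mode of Inverse-Gamma(a, b) is b/(a+1) = 44.37/10.5 ≈ 4.2257.

σ̂²_MAP = 4.2257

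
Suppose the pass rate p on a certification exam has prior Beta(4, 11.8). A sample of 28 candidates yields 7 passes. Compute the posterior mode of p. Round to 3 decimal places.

p̂_MAP = 0.239

Prior: Beta(4, 11.8).
Data: 7 successes in 28 trials. The binomial likelihood contributes p^7(1−p)^21, so the posterior is Beta(4+7, 11.8+21) = Beta(11, 32.8).
For Beta(a, b) with a, b > 1 the mode is (a−1)/(a+b−2) = 10/41.8 ≈ 0.239.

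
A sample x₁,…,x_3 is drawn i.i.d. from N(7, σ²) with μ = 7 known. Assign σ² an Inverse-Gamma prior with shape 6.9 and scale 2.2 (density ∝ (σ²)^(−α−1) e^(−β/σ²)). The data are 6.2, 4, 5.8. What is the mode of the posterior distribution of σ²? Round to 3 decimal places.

Sum of squared deviations about the known mean: SS = (6.2−7)² + (4−7)² + (5.8−7)² = 11.08.
The Normal likelihood contributes (σ²)^(−n/2) exp(−SS/(2σ²)), so the posterior is Inverse-Gamma(α + n/2, β + SS/2) = Inverse-Gamma(8.4, 7.74).
The mode of Inverse-Gamma(a, b) is b/(a+1) = 7.74/9.4 ≈ 0.823.

σ̂²_MAP = 0.823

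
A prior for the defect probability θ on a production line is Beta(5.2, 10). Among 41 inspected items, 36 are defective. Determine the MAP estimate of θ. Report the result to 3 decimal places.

Prior: Beta(5.2, 10).
Data: 36 successes in 41 trials. The binomial likelihood contributes θ^36(1−θ)^5, so the posterior is Beta(5.2+36, 10+5) = Beta(41.2, 15).
For Beta(a, b) with a, b > 1 the mode is (a−1)/(a+b−2) = 40.2/54.2 ≈ 0.742.

θ̂_MAP = 0.742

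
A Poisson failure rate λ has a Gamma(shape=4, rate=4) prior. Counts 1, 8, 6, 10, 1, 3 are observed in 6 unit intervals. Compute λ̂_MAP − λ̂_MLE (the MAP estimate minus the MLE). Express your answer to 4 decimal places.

MAP − MLE = -1.6333

Σxᵢ = 29. Posterior is Gamma(33, 10); MAP = (33−1)/10 = 32/10 ≈ 3.20000.
MLE = x̄ = 29/6 ≈ 4.83333.
Difference = 32/10 − 29/6 = -49/30 ≈ -1.6333.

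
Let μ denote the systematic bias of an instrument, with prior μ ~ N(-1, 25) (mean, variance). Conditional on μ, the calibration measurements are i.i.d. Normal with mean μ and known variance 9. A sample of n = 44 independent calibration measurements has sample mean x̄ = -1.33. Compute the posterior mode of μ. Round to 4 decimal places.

n = 44, x̄ = -1.33.
For a Normal prior and Normal likelihood with known variance, the posterior is Normal; its mode equals its mean, the precision-weighted average.
Prior precision 1/σ₀² = 1/25 = 0.04; data precision n/σ² = 44/9.
μ̂ = (0.04·(-1) + (44/9)·(-1.33)) / (0.04 + 44/9) = (-1472/225)/(1109/225) = -1472/1109 ≈ -1.3273.

μ̂_MAP = -1.3273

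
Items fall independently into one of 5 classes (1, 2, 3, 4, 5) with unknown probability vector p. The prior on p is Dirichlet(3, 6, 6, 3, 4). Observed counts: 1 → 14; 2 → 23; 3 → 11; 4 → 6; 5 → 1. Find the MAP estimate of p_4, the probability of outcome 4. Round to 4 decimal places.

MAP estimate: 0.1111

The posterior is Dirichlet(αᵢ + nᵢ) = Dirichlet(17, 29, 17, 9, 5).
For a Dirichlet(a₁,…,a_K) with all aᵢ > 1, the mode has j-th component (aⱼ − 1)/(Σaᵢ − K).
Here Σaᵢ = 77 and K = 5, so p_4 = (9 − 1)/(77 − 5) = 8/72 ≈ 0.1111.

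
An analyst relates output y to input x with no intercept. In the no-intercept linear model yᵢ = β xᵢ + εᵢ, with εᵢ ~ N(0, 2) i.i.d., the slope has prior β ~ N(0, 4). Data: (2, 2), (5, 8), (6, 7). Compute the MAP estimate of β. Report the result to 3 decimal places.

β̂_MAP = 1.313

log p(β | y) = −Σ(yᵢ − βxᵢ)²/(2·2) − β²/(2·4) + const.
Setting the derivative to zero: Σxᵢ(yᵢ − βxᵢ)/2 − β/4 = 0, so β = Σxᵢyᵢ / (Σxᵢ² + σ²/τ²).
Σxᵢyᵢ = 2·2 + 5·8 + 6·7 = 86; Σxᵢ² = 65; σ²/τ² = 0.5.
β̂_MAP = 86 / (65 + 0.5) = 86/65.5 ≈ 1.313.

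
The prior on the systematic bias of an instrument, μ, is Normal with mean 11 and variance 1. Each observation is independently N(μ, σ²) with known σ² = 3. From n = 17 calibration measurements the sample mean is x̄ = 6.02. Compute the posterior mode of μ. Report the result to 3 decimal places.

μ̂_MAP = 6.767

n = 17, x̄ = 6.02.
For a Normal prior and Normal likelihood with known variance, the posterior is Normal; its mode equals its mean, the precision-weighted average.
Prior precision 1/σ₀² = 1/1 = 1; data precision n/σ² = 17/3.
μ̂ = (1·11 + (17/3)·6.02) / (1 + 17/3) = (6767/150)/(20/3) = 6.767.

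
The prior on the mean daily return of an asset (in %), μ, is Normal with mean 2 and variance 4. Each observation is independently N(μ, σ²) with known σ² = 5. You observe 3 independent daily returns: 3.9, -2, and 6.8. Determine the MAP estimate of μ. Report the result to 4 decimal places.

n = 3; x̄ = (3.9 + (-2) + 6.8)/3 = 8.7/3 = 2.9.
For a Normal prior and Normal likelihood with known variance, the posterior is Normal; its mode equals its mean, the precision-weighted average.
Prior precision 1/σ₀² = 1/4 = 0.25; data precision n/σ² = 3/5 = 0.6.
μ̂ = (0.25·2 + 0.6·2.9) / (0.25 + 0.6) = 2.24/0.85 = 224/85 ≈ 2.6353.

μ̂_MAP = 2.6353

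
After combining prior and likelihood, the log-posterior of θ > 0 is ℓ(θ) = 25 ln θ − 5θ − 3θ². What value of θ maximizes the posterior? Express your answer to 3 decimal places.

θ̂_MAP = 1.667

ℓ'(θ) = 25/θ − 5 − 6θ. Setting this to zero and multiplying by θ: 6θ² + 5θ − 25 = 0.
θ = (−5 + √(5² + 4·6·25)) / (2·6) = (−5 + √625) / 12 = (−5 + 25)/12 = 5/3.
ℓ''(θ) = −25/θ² − 6 < 0, confirming a maximum.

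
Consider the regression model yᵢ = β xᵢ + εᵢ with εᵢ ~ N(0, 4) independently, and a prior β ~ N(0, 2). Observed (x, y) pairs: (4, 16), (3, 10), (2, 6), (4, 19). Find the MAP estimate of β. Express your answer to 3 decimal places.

β̂_MAP = 3.872

log p(β | y) = −Σ(yᵢ − βxᵢ)²/(2·4) − β²/(2·2) + const.
Setting the derivative to zero: Σxᵢ(yᵢ − βxᵢ)/4 − β/2 = 0, so β = Σxᵢyᵢ / (Σxᵢ² + σ²/τ²).
Σxᵢyᵢ = 4·16 + 3·10 + 2·6 + 4·19 = 182; Σxᵢ² = 45; σ²/τ² = 2.
β̂_MAP = 182 / (45 + 2) = 182/47 ≈ 3.872.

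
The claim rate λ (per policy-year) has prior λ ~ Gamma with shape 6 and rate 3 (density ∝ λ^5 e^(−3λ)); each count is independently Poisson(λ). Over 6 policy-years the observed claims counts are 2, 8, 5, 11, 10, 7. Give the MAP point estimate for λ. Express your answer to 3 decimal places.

Σxᵢ = 2+8+5+11+10+7 = 43, with n = 6.
Posterior ∝ λ^5e^(−3λ) · λ^43e^(−6λ) = λ^48e^(−9λ), i.e. Gamma(shape=49, rate=9).
The mode of a Gamma(a, b) with a ≥ 1 (shape–rate) is (a−1)/b = 48/9 ≈ 5.333.

λ̂_MAP = 5.333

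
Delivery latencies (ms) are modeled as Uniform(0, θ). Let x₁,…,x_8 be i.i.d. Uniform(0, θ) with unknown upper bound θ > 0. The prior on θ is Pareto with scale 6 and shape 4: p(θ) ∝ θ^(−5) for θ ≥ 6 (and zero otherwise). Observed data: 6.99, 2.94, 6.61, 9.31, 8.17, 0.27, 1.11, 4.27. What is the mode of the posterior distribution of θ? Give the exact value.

The Uniform(0, θ) likelihood is θ^(−n) for θ ≥ max(xᵢ), zero otherwise. Here max(xᵢ) = 9.31.
Posterior ∝ θ^(−5) · θ^(−8) = θ^(−13) on θ ≥ max(6, 9.31) = 9.31.
This density is strictly decreasing in θ, so the posterior mode lies at the lower boundary of the support.

θ̂_MAP = 9.31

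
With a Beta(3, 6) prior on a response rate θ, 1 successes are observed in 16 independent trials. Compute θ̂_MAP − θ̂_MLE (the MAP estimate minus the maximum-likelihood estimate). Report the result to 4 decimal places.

MAP − MLE = 0.0679

Posterior is Beta(4, 21); MAP = (4−1)/(25−2) = 3/23 ≈ 0.13043.
MLE ignores the prior: θ̂_MLE = k/n = 1/16 ≈ 0.06250.
Difference = 3/23 − 1/16 = 25/368 ≈ 0.0679.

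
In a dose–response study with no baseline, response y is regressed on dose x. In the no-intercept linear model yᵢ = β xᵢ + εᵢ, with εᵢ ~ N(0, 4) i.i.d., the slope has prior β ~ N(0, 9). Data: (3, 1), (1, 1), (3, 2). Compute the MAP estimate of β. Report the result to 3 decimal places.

β̂_MAP = 0.514

log p(β | y) = −Σ(yᵢ − βxᵢ)²/(2·4) − β²/(2·9) + const.
Setting the derivative to zero: Σxᵢ(yᵢ − βxᵢ)/4 − β/9 = 0, so β = Σxᵢyᵢ / (Σxᵢ² + σ²/τ²).
Σxᵢyᵢ = 3·1 + 1·1 + 3·2 = 10; Σxᵢ² = 19; σ²/τ² = 4/9.
β̂_MAP = 10 / (19 + 4/9) = 10/(175/9) = 18/35 ≈ 0.514.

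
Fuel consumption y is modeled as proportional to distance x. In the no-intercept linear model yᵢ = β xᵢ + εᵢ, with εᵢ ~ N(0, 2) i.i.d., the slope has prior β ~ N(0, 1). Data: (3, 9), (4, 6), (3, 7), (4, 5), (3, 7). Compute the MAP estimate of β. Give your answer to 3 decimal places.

β̂_MAP = 1.852

log p(β | y) = −Σ(yᵢ − βxᵢ)²/(2·2) − β²/(2·1) + const.
Setting the derivative to zero: Σxᵢ(yᵢ − βxᵢ)/2 − β/1 = 0, so β = Σxᵢyᵢ / (Σxᵢ² + σ²/τ²).
Σxᵢyᵢ = 3·9 + 4·6 + 3·7 + 4·5 + 3·7 = 113; Σxᵢ² = 59; σ²/τ² = 2.
β̂_MAP = 113 / (59 + 2) = 113/61 ≈ 1.852.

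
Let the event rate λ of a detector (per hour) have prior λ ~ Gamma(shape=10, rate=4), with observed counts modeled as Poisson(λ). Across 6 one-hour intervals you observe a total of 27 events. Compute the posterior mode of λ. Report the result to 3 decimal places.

λ̂_MAP = 3.600

Σxᵢ = 27, n = 6.
Posterior ∝ λ^9e^(−4λ) · λ^27e^(−6λ) = λ^36e^(−10λ), i.e. Gamma(shape=37, rate=10).
The mode of a Gamma(a, b) with a ≥ 1 (shape–rate) is (a−1)/b = 36/10 ≈ 3.600.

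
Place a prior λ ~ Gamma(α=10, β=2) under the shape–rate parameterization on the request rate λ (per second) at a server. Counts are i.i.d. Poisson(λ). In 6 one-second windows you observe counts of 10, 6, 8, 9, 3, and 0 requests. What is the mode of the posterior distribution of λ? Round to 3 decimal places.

Σxᵢ = 10+6+8+9+3+0 = 36, with n = 6.
Posterior ∝ λ^9e^(−2λ) · λ^36e^(−6λ) = λ^45e^(−8λ), i.e. Gamma(shape=46, rate=8).
The mode of a Gamma(a, b) with a ≥ 1 (shape–rate) is (a−1)/b = 45/8 ≈ 5.625.

λ̂_MAP = 5.625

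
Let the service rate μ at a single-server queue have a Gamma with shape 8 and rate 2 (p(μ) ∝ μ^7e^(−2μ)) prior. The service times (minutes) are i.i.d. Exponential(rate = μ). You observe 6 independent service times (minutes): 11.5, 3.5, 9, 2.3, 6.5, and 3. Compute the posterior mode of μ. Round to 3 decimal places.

The Exponential(rate=μ) likelihood is ∝ μ^n e^(−μΣtᵢ). Here n = 6 and Σtᵢ = 11.5 + 3.5 + 9 + 2.3 + 6.5 + 3 = 35.8.
Posterior ∝ μ^7e^(−2μ) · μ^6e^(−35.8μ) = μ^13e^(−37.8μ), i.e. Gamma(14, 37.8).
Mode = (a−1)/b = 13/37.8 ≈ 0.344.

μ̂_MAP = 0.344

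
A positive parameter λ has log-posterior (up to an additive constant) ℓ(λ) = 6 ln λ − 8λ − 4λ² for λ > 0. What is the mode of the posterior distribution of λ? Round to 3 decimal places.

λ̂_MAP = 0.500

ℓ'(λ) = 6/λ − 8 − 8λ. Setting this to zero and multiplying by λ: 8λ² + 8λ − 6 = 0.
λ = (−8 + √(8² + 4·8·6)) / (2·8) = (−8 + √256) / 16 = (−8 + 16)/16 = 1/2.
ℓ''(λ) = −6/λ² − 8 < 0, confirming a maximum.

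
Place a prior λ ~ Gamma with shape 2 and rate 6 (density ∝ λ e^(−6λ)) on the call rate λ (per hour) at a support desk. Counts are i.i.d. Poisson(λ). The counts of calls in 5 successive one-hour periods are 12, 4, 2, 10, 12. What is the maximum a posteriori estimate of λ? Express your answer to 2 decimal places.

λ̂_MAP = 3.73

Σxᵢ = 12+4+2+10+12 = 40, with n = 5.
Posterior ∝ λe^(−6λ) · λ^40e^(−5λ) = λ^41e^(−11λ), i.e. Gamma(shape=42, rate=11).
The mode of a Gamma(a, b) with a ≥ 1 (shape–rate) is (a−1)/b = 41/11 ≈ 3.73.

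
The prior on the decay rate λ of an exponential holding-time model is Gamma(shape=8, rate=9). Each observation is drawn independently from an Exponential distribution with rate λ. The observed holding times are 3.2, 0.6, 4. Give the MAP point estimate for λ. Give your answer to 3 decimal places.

The Exponential(rate=λ) likelihood is ∝ λ^n e^(−λΣtᵢ). Here n = 3 and Σtᵢ = 3.2 + 0.6 + 4 = 7.8.
Posterior ∝ λ^7e^(−9λ) · λ^3e^(−7.8λ) = λ^10e^(−16.8λ), i.e. Gamma(11, 16.8).
Mode = (a−1)/b = 10/16.8 ≈ 0.595.

λ̂_MAP = 0.595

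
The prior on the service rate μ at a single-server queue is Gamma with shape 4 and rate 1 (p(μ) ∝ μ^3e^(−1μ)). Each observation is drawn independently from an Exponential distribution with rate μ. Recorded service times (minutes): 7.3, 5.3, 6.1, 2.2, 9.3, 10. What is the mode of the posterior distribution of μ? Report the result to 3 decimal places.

μ̂_MAP = 0.218

The Exponential(rate=μ) likelihood is ∝ μ^n e^(−μΣtᵢ). Here n = 6 and Σtᵢ = 7.3 + 5.3 + 6.1 + 2.2 + 9.3 + 10 = 40.2.
Posterior ∝ μ^3e^(−1μ) · μ^6e^(−40.2μ) = μ^9e^(−41.2μ), i.e. Gamma(10, 41.2).
Mode = (a−1)/b = 9/41.2 ≈ 0.218.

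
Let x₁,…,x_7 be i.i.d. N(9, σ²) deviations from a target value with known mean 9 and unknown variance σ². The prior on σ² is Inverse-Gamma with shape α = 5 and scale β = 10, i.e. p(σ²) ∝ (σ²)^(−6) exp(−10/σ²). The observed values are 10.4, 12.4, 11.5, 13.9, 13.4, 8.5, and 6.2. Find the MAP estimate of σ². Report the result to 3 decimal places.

σ̂²_MAP = 4.802

Sum of squared deviations about the known mean: SS = (10.4−9)² + (12.4−9)² + (11.5−9)² + (13.9−9)² + (13.4−9)² + (8.5−9)² + (6.2−9)² = 71.23.
The Normal likelihood contributes (σ²)^(−n/2) exp(−SS/(2σ²)), so the posterior is Inverse-Gamma(α + n/2, β + SS/2) = Inverse-Gamma(8.5, 45.615).
The mode of Inverse-Gamma(a, b) is b/(a+1) = 45.615/9.5 ≈ 4.802.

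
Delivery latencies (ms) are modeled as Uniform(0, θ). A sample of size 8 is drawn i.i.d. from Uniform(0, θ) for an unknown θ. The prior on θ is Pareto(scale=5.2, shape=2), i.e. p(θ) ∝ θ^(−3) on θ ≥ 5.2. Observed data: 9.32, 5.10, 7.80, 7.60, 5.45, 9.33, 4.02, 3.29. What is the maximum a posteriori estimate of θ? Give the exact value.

θ̂_MAP = 9.33

The Uniform(0, θ) likelihood is θ^(−n) for θ ≥ max(xᵢ), zero otherwise. Here max(xᵢ) = 9.33.
Posterior ∝ θ^(−3) · θ^(−8) = θ^(−11) on θ ≥ max(5.2, 9.33) = 9.33.
This density is strictly decreasing in θ, so the posterior mode lies at the lower boundary of the support.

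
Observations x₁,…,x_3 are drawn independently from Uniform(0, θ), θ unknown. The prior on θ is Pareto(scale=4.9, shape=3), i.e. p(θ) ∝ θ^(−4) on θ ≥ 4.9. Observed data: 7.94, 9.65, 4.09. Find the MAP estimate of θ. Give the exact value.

θ̂_MAP = 9.65

The Uniform(0, θ) likelihood is θ^(−n) for θ ≥ max(xᵢ), zero otherwise. Here max(xᵢ) = 9.65.
Posterior ∝ θ^(−4) · θ^(−3) = θ^(−7) on θ ≥ max(4.9, 9.65) = 9.65.
This density is strictly decreasing in θ, so the posterior mode lies at the lower boundary of the support.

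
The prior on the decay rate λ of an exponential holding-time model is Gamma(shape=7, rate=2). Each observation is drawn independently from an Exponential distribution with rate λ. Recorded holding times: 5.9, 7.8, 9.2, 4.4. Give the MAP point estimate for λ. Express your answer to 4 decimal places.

The Exponential(rate=λ) likelihood is ∝ λ^n e^(−λΣtᵢ). Here n = 4 and Σtᵢ = 5.9 + 7.8 + 9.2 + 4.4 = 27.3.
Posterior ∝ λ^6e^(−2λ) · λ^4e^(−27.3λ) = λ^10e^(−29.3λ), i.e. Gamma(11, 29.3).
Mode = (a−1)/b = 10/29.3 ≈ 0.3413.

λ̂_MAP = 0.3413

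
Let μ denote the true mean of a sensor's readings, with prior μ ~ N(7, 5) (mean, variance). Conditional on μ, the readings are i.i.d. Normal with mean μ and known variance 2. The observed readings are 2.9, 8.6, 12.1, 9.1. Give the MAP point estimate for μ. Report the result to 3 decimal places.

n = 4; x̄ = (2.9 + 8.6 + 12.1 + 9.1)/4 = 32.7/4 = 8.175.
For a Normal prior and Normal likelihood with known variance, the posterior is Normal; its mode equals its mean, the precision-weighted average.
Prior precision 1/σ₀² = 1/5 = 0.2; data precision n/σ² = 4/2 = 2.
μ̂ = (0.2·7 + 2·8.175) / (0.2 + 2) = 17.75/2.2 = 355/44 ≈ 8.068.

μ̂_MAP = 8.068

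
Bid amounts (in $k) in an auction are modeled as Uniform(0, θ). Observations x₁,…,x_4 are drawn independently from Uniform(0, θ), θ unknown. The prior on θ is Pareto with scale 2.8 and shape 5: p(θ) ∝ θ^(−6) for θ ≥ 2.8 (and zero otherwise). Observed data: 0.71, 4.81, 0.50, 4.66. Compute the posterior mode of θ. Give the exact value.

The Uniform(0, θ) likelihood is θ^(−n) for θ ≥ max(xᵢ), zero otherwise. Here max(xᵢ) = 4.81.
Posterior ∝ θ^(−6) · θ^(−4) = θ^(−10) on θ ≥ max(2.8, 4.81) = 4.81.
This density is strictly decreasing in θ, so the posterior mode lies at the lower boundary of the support.

θ̂_MAP = 4.81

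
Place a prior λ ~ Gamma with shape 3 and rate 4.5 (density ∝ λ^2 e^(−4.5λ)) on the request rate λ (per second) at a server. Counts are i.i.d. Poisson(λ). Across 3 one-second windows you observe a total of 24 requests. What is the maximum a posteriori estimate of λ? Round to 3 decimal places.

λ̂_MAP = 3.467

Σxᵢ = 24, n = 3.
Posterior ∝ λ^2e^(−4.5λ) · λ^24e^(−3λ) = λ^26e^(−7.5λ), i.e. Gamma(shape=27, rate=7.5).
The mode of a Gamma(a, b) with a ≥ 1 (shape–rate) is (a−1)/b = 26/7.5 ≈ 3.467.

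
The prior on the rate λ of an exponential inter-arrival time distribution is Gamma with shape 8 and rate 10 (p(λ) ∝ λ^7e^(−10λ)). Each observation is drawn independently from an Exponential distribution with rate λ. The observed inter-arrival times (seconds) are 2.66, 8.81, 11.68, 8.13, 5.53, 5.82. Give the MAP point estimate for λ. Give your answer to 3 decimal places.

The Exponential(rate=λ) likelihood is ∝ λ^n e^(−λΣtᵢ). Here n = 6 and Σtᵢ = 2.66 + 8.81 + 11.68 + 8.13 + 5.53 + 5.82 = 42.63.
Posterior ∝ λ^7e^(−10λ) · λ^6e^(−42.63λ) = λ^13e^(−52.63λ), i.e. Gamma(14, 52.63).
Mode = (a−1)/b = 13/52.63 ≈ 0.247.

λ̂_MAP = 0.247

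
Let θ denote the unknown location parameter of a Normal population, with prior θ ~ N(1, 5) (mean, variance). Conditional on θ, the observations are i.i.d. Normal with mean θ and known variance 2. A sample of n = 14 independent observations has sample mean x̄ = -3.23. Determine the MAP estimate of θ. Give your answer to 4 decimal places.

n = 14, x̄ = -3.23.
For a Normal prior and Normal likelihood with known variance, the posterior is Normal; its mode equals its mean, the precision-weighted average.
Prior precision 1/σ₀² = 1/5 = 0.2; data precision n/σ² = 14/2 = 7.
θ̂ = (0.2·1 + 7·(-3.23)) / (0.2 + 7) = (-22.41)/7.2 = -3.1125.

θ̂_MAP = -3.1125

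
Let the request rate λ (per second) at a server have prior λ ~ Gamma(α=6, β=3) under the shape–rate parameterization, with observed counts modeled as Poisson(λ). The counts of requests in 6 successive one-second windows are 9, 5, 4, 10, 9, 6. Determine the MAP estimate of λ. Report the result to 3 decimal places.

Σxᵢ = 9+5+4+10+9+6 = 43, with n = 6.
Posterior ∝ λ^5e^(−3λ) · λ^43e^(−6λ) = λ^48e^(−9λ), i.e. Gamma(shape=49, rate=9).
The mode of a Gamma(a, b) with a ≥ 1 (shape–rate) is (a−1)/b = 48/9 ≈ 5.333.

λ̂_MAP = 5.333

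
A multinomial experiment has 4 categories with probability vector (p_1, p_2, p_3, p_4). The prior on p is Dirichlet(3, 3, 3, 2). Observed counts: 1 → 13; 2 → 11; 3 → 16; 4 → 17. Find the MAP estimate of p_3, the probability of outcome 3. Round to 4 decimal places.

The posterior is Dirichlet(αᵢ + nᵢ) = Dirichlet(16, 14, 19, 19).
For a Dirichlet(a₁,…,a_K) with all aᵢ > 1, the mode has j-th component (aⱼ − 1)/(Σaᵢ − K).
Here Σaᵢ = 68 and K = 4, so p_3 = (19 − 1)/(68 − 4) = 18/64 ≈ 0.2813.

MAP estimate: 0.2813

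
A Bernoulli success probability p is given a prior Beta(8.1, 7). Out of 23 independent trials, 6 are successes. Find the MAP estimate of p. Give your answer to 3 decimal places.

Prior: Beta(8.1, 7).
Data: 6 successes in 23 trials. The binomial likelihood contributes p^6(1−p)^17, so the posterior is Beta(8.1+6, 7+17) = Beta(14.1, 24).
For Beta(a, b) with a, b > 1 the mode is (a−1)/(a+b−2) = 13.1/36.1 ≈ 0.363.

p̂_MAP = 0.363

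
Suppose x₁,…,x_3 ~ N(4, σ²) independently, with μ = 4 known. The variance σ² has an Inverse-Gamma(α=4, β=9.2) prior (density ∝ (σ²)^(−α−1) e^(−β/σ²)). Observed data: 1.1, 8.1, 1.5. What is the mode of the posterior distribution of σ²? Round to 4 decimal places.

Sum of squared deviations about the known mean: SS = (1.1−4)² + (8.1−4)² + (1.5−4)² = 31.47.
The Normal likelihood contributes (σ²)^(−n/2) exp(−SS/(2σ²)), so the posterior is Inverse-Gamma(α + n/2, β + SS/2) = Inverse-Gamma(5.5, 24.935).
The mode of Inverse-Gamma(a, b) is b/(a+1) = 24.935/6.5 ≈ 3.8362.

σ̂²_MAP = 3.8362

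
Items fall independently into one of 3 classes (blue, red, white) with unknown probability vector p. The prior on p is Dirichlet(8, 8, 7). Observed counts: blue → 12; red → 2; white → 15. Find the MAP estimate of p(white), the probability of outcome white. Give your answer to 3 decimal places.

The posterior is Dirichlet(αᵢ + nᵢ) = Dirichlet(20, 10, 22).
For a Dirichlet(a₁,…,a_K) with all aᵢ > 1, the mode has j-th component (aⱼ − 1)/(Σaᵢ − K).
Here Σaᵢ = 52 and K = 3, so p(white) = (22 − 1)/(52 − 3) = 21/49 ≈ 0.429.

MAP estimate of p(white) = 0.429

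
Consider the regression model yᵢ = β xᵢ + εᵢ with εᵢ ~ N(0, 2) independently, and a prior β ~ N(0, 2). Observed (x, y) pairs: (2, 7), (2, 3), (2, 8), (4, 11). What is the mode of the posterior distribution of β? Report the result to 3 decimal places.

log p(β | y) = −Σ(yᵢ − βxᵢ)²/(2·2) − β²/(2·2) + const.
Setting the derivative to zero: Σxᵢ(yᵢ − βxᵢ)/2 − β/2 = 0, so β = Σxᵢyᵢ / (Σxᵢ² + σ²/τ²).
Σxᵢyᵢ = 2·7 + 2·3 + 2·8 + 4·11 = 80; Σxᵢ² = 28; σ²/τ² = 1.
β̂_MAP = 80 / (28 + 1) = 80/29 ≈ 2.759.

β̂_MAP = 2.759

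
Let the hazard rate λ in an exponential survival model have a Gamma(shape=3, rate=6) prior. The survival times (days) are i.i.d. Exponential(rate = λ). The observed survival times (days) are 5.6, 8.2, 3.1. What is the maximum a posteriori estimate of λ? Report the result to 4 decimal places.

λ̂_MAP = 0.2183

The Exponential(rate=λ) likelihood is ∝ λ^n e^(−λΣtᵢ). Here n = 3 and Σtᵢ = 5.6 + 8.2 + 3.1 = 16.9.
Posterior ∝ λ^2e^(−6λ) · λ^3e^(−16.9λ) = λ^5e^(−22.9λ), i.e. Gamma(6, 22.9).
Mode = (a−1)/b = 5/22.9 ≈ 0.2183.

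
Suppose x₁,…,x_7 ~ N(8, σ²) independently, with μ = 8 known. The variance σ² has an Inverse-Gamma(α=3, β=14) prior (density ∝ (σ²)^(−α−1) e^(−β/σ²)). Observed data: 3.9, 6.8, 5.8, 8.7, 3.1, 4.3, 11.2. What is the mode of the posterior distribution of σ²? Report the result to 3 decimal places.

Sum of squared deviations about the known mean: SS = (3.9−8)² + (6.8−8)² + (5.8−8)² + (8.7−8)² + (3.1−8)² + (4.3−8)² + (11.2−8)² = 71.52.
The Normal likelihood contributes (σ²)^(−n/2) exp(−SS/(2σ²)), so the posterior is Inverse-Gamma(α + n/2, β + SS/2) = Inverse-Gamma(6.5, 49.76).
The mode of Inverse-Gamma(a, b) is b/(a+1) = 49.76/7.5 ≈ 6.635.

σ̂²_MAP = 6.635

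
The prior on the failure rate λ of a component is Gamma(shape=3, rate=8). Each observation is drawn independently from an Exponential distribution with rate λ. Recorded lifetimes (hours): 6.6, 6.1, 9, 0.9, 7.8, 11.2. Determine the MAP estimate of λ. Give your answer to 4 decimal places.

λ̂_MAP = 0.1613

The Exponential(rate=λ) likelihood is ∝ λ^n e^(−λΣtᵢ). Here n = 6 and Σtᵢ = 6.6 + 6.1 + 9 + 0.9 + 7.8 + 11.2 = 41.6.
Posterior ∝ λ^2e^(−8λ) · λ^6e^(−41.6λ) = λ^8e^(−49.6λ), i.e. Gamma(9, 49.6).
Mode = (a−1)/b = 8/49.6 ≈ 0.1613.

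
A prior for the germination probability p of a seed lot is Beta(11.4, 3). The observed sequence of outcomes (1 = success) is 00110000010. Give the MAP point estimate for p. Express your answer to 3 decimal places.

Prior: Beta(11.4, 3).
Data: 3 successes in 11 trials (from the sequence). The binomial likelihood contributes p^3(1−p)^8, so the posterior is Beta(11.4+3, 3+8) = Beta(14.4, 11).
For Beta(a, b) with a, b > 1 the mode is (a−1)/(a+b−2) = 13.4/23.4 ≈ 0.573.

p̂_MAP = 0.573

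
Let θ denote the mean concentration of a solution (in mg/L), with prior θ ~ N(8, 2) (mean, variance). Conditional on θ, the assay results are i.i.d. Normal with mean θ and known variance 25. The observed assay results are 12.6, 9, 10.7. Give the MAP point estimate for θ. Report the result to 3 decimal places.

n = 3; x̄ = (12.6 + 9 + 10.7)/3 = 32.3/3 = 323/30 ≈ 10.7667.
For a Normal prior and Normal likelihood with known variance, the posterior is Normal; its mode equals its mean, the precision-weighted average.
Prior precision 1/σ₀² = 1/2 = 0.5; data precision n/σ² = 3/25 = 0.12.
θ̂ = (0.5·8 + 0.12·(323/30)) / (0.5 + 0.12) = 5.292/0.62 = 1323/155 ≈ 8.535.

θ̂_MAP = 8.535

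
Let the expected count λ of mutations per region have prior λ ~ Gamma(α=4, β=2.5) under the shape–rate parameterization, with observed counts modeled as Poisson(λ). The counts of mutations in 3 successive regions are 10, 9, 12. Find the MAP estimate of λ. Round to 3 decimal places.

Σxᵢ = 10+9+12 = 31, with n = 3.
Posterior ∝ λ^3e^(−2.5λ) · λ^31e^(−3λ) = λ^34e^(−5.5λ), i.e. Gamma(shape=35, rate=5.5).
The mode of a Gamma(a, b) with a ≥ 1 (shape–rate) is (a−1)/b = 34/5.5 ≈ 6.182.

λ̂_MAP = 6.182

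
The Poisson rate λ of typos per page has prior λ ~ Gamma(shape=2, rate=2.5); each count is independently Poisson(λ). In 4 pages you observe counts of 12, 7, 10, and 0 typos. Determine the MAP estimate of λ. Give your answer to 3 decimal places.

Σxᵢ = 12+7+10+0 = 29, with n = 4.
Posterior ∝ λe^(−2.5λ) · λ^29e^(−4λ) = λ^30e^(−6.5λ), i.e. Gamma(shape=31, rate=6.5).
The mode of a Gamma(a, b) with a ≥ 1 (shape–rate) is (a−1)/b = 30/6.5 ≈ 4.615.

λ̂_MAP = 4.615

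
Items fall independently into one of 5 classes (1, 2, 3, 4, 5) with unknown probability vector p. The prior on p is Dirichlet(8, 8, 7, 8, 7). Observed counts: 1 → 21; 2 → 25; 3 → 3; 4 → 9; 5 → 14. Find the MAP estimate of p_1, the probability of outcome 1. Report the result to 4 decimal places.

The posterior is Dirichlet(αᵢ + nᵢ) = Dirichlet(29, 33, 10, 17, 21).
For a Dirichlet(a₁,…,a_K) with all aᵢ > 1, the mode has j-th component (aⱼ − 1)/(Σaᵢ − K).
Here Σaᵢ = 110 and K = 5, so p_1 = (29 − 1)/(110 − 5) = 28/105 ≈ 0.2667.

MAP estimate: 0.2667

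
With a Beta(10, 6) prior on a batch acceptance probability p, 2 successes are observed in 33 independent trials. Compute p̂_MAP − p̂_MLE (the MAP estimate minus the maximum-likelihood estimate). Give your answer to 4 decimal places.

MAP − MLE = 0.1734

Posterior is Beta(12, 37); MAP = (12−1)/(49−2) = 11/47 ≈ 0.23404.
MLE ignores the prior: p̂_MLE = k/n = 2/33 ≈ 0.06061.
Difference = 11/47 − 2/33 = 269/1551 ≈ 0.1734.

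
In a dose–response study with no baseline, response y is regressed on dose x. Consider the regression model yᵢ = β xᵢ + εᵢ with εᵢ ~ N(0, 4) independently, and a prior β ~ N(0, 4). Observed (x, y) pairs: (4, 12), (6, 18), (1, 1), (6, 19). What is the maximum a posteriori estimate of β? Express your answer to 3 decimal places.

β̂_MAP = 3.011

log p(β | y) = −Σ(yᵢ − βxᵢ)²/(2·4) − β²/(2·4) + const.
Setting the derivative to zero: Σxᵢ(yᵢ − βxᵢ)/4 − β/4 = 0, so β = Σxᵢyᵢ / (Σxᵢ² + σ²/τ²).
Σxᵢyᵢ = 4·12 + 6·18 + 1·1 + 6·19 = 271; Σxᵢ² = 89; σ²/τ² = 1.
β̂_MAP = 271 / (89 + 1) = 271/90 ≈ 3.011.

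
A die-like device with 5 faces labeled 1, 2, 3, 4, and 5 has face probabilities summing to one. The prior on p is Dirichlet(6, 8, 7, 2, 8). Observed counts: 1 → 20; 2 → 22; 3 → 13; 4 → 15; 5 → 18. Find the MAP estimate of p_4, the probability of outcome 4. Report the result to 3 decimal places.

MAP estimate: 0.140

The posterior is Dirichlet(αᵢ + nᵢ) = Dirichlet(26, 30, 20, 17, 26).
For a Dirichlet(a₁,…,a_K) with all aᵢ > 1, the mode has j-th component (aⱼ − 1)/(Σaᵢ − K).
Here Σaᵢ = 119 and K = 5, so p_4 = (17 − 1)/(119 − 5) = 16/114 ≈ 0.140.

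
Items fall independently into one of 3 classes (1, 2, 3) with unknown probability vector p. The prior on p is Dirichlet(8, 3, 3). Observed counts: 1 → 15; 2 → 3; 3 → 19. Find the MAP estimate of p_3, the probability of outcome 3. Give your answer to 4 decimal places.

The posterior is Dirichlet(αᵢ + nᵢ) = Dirichlet(23, 6, 22).
For a Dirichlet(a₁,…,a_K) with all aᵢ > 1, the mode has j-th component (aⱼ − 1)/(Σaᵢ − K).
Here Σaᵢ = 51 and K = 3, so p_3 = (22 − 1)/(51 − 3) = 21/48 ≈ 0.4375.

MAP estimate: 0.4375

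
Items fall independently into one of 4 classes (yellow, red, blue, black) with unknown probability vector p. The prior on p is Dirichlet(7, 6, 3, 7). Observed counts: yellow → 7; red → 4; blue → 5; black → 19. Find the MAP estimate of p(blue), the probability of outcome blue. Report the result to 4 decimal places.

MAP estimate of p(blue) = 0.1296

The posterior is Dirichlet(αᵢ + nᵢ) = Dirichlet(14, 10, 8, 26).
For a Dirichlet(a₁,…,a_K) with all aᵢ > 1, the mode has j-th component (aⱼ − 1)/(Σaᵢ − K).
Here Σaᵢ = 58 and K = 4, so p(blue) = (8 − 1)/(58 − 4) = 7/54 ≈ 0.1296.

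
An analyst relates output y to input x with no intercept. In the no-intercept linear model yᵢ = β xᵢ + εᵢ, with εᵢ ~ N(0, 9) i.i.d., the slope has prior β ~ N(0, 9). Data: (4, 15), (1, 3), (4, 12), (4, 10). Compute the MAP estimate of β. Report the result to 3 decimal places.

log p(β | y) = −Σ(yᵢ − βxᵢ)²/(2·9) − β²/(2·9) + const.
Setting the derivative to zero: Σxᵢ(yᵢ − βxᵢ)/9 − β/9 = 0, so β = Σxᵢyᵢ / (Σxᵢ² + σ²/τ²).
Σxᵢyᵢ = 4·15 + 1·3 + 4·12 + 4·10 = 151; Σxᵢ² = 49; σ²/τ² = 1.
β̂_MAP = 151 / (49 + 1) = 151/50 ≈ 3.020.

β̂_MAP = 3.020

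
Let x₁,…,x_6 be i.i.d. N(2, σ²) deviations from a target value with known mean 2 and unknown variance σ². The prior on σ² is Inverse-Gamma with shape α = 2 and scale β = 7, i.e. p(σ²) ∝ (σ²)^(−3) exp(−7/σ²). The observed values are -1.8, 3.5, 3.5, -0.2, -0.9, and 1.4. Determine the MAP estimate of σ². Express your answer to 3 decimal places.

σ̂²_MAP = 3.879

Sum of squared deviations about the known mean: SS = (-1.8−2)² + (3.5−2)² + (3.5−2)² + (-0.2−2)² + (-0.9−2)² + (1.4−2)² = 32.55.
The Normal likelihood contributes (σ²)^(−n/2) exp(−SS/(2σ²)), so the posterior is Inverse-Gamma(α + n/2, β + SS/2) = Inverse-Gamma(5, 23.275).
The mode of Inverse-Gamma(a, b) is b/(a+1) = 23.275/6 ≈ 3.879.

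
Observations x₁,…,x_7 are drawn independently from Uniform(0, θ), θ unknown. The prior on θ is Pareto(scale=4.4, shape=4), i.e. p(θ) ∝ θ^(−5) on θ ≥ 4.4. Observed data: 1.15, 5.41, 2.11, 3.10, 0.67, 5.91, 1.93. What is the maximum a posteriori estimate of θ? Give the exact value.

The Uniform(0, θ) likelihood is θ^(−n) for θ ≥ max(xᵢ), zero otherwise. Here max(xᵢ) = 5.91.
Posterior ∝ θ^(−5) · θ^(−7) = θ^(−12) on θ ≥ max(4.4, 5.91) = 5.91.
This density is strictly decreasing in θ, so the posterior mode lies at the lower boundary of the support.

θ̂_MAP = 5.91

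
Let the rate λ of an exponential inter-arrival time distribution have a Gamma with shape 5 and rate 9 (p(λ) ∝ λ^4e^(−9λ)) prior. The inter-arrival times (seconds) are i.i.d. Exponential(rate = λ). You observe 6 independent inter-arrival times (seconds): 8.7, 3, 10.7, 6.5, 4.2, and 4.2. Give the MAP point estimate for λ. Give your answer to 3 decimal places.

The Exponential(rate=λ) likelihood is ∝ λ^n e^(−λΣtᵢ). Here n = 6 and Σtᵢ = 8.7 + 3 + 10.7 + 6.5 + 4.2 + 4.2 = 37.3.
Posterior ∝ λ^4e^(−9λ) · λ^6e^(−37.3λ) = λ^10e^(−46.3λ), i.e. Gamma(11, 46.3).
Mode = (a−1)/b = 10/46.3 ≈ 0.216.

λ̂_MAP = 0.216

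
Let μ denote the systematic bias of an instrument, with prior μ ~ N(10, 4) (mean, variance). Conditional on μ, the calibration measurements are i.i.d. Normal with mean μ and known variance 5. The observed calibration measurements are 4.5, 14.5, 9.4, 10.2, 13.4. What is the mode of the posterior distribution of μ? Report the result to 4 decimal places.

n = 5; x̄ = (4.5 + 14.5 + 9.4 + 10.2 + 13.4)/5 = 52/5 = 10.4.
For a Normal prior and Normal likelihood with known variance, the posterior is Normal; its mode equals its mean, the precision-weighted average.
Prior precision 1/σ₀² = 1/4 = 0.25; data precision n/σ² = 5/5 = 1.
μ̂ = (0.25·10 + 1·10.4) / (0.25 + 1) = 12.9/1.25 = 10.3200.

μ̂_MAP = 10.3200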